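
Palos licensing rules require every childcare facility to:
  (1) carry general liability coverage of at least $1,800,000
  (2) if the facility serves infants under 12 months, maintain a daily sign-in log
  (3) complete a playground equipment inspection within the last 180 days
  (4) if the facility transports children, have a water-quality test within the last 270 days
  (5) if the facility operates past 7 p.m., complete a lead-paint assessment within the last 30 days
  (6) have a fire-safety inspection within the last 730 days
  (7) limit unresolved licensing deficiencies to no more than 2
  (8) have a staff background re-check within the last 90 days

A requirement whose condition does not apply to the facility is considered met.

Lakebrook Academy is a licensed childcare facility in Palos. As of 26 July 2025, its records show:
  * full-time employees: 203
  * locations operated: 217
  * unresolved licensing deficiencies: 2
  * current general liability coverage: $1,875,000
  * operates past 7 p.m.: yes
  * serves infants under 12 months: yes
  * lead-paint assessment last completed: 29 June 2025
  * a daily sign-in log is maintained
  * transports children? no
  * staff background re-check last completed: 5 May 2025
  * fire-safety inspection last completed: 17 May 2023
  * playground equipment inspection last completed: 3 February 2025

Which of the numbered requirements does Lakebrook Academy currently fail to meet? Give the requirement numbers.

1. general liability coverage $1,875,000 ≥ $1,800,000 → met
2. condition 'serves infants under 12 months' holds; daily sign-in log present → met
3. playground equipment inspection 173 days ago vs limit 180 → met
4. condition 'transports children' does not hold → requirement n/a → met
5. condition 'operates past 7 p.m.' holds; lead-paint assessment 27 days ago vs limit 30 → met
6. fire-safety inspection 801 days ago vs limit 730 → not met
7. unresolved licensing deficiencies 2 ≤ 2 → met
8. staff background re-check 82 days ago vs limit 90 → met
Not met: 6

6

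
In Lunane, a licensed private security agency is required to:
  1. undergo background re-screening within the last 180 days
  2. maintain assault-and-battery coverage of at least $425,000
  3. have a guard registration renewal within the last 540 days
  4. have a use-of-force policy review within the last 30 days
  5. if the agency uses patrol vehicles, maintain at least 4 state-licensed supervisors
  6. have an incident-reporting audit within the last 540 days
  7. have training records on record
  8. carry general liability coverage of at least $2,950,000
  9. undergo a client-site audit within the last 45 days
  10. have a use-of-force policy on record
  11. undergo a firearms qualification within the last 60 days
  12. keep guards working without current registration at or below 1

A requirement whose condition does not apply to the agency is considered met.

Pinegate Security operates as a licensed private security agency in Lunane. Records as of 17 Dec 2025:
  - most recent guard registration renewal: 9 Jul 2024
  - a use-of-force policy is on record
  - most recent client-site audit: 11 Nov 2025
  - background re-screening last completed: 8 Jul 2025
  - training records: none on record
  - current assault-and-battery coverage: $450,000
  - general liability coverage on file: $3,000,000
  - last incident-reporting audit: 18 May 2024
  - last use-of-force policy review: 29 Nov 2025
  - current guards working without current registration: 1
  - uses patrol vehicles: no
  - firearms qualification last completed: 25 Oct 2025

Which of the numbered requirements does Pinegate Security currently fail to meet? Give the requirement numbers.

6, 7

1. background re-screening 162 days ago vs limit 180 → met
2. assault-and-battery coverage $450,000 ≥ $425,000 → met
3. guard registration renewal 526 days ago vs limit 540 → met
4. use-of-force policy review 18 days ago vs limit 30 → met
5. condition 'uses patrol vehicles' does not hold → requirement n/a → met
6. incident-reporting audit 578 days ago vs limit 540 → not met
7. training records absent → not met
8. general liability coverage $3,000,000 ≥ $2,950,000 → met
9. client-site audit 36 days ago vs limit 45 → met
10. use-of-force policy present → met
11. firearms qualification 53 days ago vs limit 60 → met
12. guards working without current registration 1 ≤ 1 → met
Not met: 6, 7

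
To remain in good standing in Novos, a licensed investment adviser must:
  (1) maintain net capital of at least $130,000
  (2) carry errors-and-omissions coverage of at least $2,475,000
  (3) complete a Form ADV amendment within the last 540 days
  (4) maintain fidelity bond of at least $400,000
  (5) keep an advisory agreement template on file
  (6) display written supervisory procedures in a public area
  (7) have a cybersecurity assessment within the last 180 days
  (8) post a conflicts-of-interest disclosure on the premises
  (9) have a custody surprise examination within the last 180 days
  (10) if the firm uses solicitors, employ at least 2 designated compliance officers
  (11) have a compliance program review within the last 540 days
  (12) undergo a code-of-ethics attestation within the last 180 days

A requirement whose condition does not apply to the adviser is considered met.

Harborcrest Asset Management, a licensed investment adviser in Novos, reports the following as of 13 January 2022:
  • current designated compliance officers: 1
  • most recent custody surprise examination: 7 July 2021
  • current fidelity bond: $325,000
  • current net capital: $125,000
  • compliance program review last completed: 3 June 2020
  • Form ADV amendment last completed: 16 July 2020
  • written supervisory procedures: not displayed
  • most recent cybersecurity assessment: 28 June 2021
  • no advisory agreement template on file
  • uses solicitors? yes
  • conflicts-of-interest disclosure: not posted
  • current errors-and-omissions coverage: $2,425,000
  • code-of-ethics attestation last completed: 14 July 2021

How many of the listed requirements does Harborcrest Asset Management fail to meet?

12

1. net capital $125,000 < $130,000 → not met
2. errors-and-omissions coverage $2,425,000 < $2,475,000 → not met
3. Form ADV amendment 546 days ago vs limit 540 → not met
4. fidelity bond $325,000 < $400,000 → not met
5. advisory agreement template absent → not met
6. written supervisory procedures absent → not met
7. cybersecurity assessment 199 days ago vs limit 180 → not met
8. conflicts-of-interest disclosure absent → not met
9. custody surprise examination 190 days ago vs limit 180 → not met
10. condition 'uses solicitors' holds; designated compliance officers 1 < 2 → not met
11. compliance program review 589 days ago vs limit 540 → not met
12. code-of-ethics attestation 183 days ago vs limit 180 → not met
Not met: 12 of 12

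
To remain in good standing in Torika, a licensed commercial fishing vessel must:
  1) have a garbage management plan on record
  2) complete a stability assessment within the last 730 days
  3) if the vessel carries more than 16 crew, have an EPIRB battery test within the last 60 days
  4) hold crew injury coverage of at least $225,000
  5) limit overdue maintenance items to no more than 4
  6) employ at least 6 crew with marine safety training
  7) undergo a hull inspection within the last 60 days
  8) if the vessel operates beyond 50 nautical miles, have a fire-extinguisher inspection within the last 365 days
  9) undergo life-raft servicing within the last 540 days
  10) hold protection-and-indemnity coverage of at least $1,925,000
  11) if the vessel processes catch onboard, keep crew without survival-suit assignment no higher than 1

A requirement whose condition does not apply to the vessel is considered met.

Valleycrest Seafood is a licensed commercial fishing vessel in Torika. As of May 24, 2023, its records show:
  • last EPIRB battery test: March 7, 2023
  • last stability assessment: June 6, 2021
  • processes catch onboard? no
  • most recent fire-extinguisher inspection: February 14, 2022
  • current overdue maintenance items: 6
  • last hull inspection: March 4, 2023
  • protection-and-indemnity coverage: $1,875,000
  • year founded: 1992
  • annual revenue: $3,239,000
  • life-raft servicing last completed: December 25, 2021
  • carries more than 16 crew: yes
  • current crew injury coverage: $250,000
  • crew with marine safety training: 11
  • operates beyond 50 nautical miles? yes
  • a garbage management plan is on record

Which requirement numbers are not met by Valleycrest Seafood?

3, 5, 7, 8, 10

1. garbage management plan present → met
2. stability assessment 717 days ago vs limit 730 → met
3. condition 'carries more than 16 crew' holds; EPIRB battery test 78 days ago vs limit 60 → not met
4. crew injury coverage $250,000 ≥ $225,000 → met
5. overdue maintenance items 6 > 4 → not met
6. crew with marine safety training 11 ≥ 6 → met
7. hull inspection 81 days ago vs limit 60 → not met
8. condition 'operates beyond 50 nautical miles' holds; fire-extinguisher inspection 464 days ago vs limit 365 → not met
9. life-raft servicing 515 days ago vs limit 540 → met
10. protection-and-indemnity coverage $1,875,000 < $1,925,000 → not met
11. condition 'processes catch onboard' does not hold → requirement n/a → met
Not met: 3, 5, 7, 8, 10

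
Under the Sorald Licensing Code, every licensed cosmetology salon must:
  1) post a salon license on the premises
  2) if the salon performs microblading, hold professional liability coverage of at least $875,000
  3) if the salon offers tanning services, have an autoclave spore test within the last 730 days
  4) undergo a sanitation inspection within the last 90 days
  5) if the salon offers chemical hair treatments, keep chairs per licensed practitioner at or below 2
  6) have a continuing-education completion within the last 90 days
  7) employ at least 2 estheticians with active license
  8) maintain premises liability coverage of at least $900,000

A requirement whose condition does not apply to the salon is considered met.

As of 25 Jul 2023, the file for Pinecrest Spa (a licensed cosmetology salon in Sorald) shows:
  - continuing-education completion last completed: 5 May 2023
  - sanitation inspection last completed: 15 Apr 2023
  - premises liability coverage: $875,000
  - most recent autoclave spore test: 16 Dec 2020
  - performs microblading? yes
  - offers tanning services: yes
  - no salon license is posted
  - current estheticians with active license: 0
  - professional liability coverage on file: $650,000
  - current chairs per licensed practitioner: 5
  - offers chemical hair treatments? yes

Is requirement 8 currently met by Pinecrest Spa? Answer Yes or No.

No

8. premises liability coverage $875,000 < $900,000 → not met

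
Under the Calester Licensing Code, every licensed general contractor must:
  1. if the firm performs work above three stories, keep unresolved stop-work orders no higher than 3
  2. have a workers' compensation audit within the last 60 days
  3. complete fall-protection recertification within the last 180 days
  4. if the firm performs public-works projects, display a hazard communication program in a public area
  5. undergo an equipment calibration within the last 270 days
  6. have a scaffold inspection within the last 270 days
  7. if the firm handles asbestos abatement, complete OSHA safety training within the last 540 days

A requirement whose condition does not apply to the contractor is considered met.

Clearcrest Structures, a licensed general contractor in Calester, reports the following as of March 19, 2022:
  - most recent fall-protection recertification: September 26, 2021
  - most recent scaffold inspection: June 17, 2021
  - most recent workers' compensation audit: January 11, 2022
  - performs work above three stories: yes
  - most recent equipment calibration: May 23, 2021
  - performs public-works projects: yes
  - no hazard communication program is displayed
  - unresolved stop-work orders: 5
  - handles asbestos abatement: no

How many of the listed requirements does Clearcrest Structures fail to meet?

5

1. condition 'performs work above three stories' holds; unresolved stop-work orders 5 > 3 → not met
2. workers' compensation audit 67 days ago vs limit 60 → not met
3. fall-protection recertification 174 days ago vs limit 180 → met
4. condition 'performs public-works projects' holds; hazard communication program absent → not met
5. equipment calibration 300 days ago vs limit 270 → not met
6. scaffold inspection 275 days ago vs limit 270 → not met
7. condition 'handles asbestos abatement' does not hold → requirement n/a → met
Not met: 5 of 7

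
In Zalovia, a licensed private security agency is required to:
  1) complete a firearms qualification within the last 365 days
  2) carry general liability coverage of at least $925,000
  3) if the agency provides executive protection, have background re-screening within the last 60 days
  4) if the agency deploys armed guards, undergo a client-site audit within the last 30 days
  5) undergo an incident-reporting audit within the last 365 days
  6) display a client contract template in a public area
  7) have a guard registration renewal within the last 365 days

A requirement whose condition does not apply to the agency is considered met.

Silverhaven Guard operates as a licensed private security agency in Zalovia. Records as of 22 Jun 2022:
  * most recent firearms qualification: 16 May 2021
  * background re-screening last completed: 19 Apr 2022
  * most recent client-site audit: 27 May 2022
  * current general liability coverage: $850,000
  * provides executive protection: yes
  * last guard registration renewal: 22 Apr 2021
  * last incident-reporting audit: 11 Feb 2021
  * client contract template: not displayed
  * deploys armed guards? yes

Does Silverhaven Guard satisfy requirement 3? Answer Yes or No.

3. condition 'provides executive protection' holds; background re-screening 64 days ago vs limit 60 → not met

No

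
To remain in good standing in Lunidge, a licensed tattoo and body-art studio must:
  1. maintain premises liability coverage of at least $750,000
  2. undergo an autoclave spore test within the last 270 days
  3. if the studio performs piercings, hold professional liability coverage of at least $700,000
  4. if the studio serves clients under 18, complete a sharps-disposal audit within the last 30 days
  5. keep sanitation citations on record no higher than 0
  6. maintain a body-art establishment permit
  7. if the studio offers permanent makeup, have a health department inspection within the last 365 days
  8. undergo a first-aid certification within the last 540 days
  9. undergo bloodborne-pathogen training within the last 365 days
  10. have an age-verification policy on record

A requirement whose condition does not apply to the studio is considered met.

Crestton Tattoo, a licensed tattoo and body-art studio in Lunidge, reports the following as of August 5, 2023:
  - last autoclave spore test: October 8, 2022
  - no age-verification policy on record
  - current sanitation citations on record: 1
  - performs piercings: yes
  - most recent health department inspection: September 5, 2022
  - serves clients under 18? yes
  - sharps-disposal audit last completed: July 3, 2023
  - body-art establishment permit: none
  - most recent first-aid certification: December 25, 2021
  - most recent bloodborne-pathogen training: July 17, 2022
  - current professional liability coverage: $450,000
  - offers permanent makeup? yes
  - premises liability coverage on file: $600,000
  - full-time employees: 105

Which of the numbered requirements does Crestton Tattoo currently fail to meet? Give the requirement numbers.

1. premises liability coverage $600,000 < $750,000 → not met
2. autoclave spore test 301 days ago vs limit 270 → not met
3. condition 'performs piercings' holds; professional liability coverage $450,000 < $700,000 → not met
4. condition 'serves clients under 18' holds; sharps-disposal audit 33 days ago vs limit 30 → not met
5. sanitation citations on record 1 > 0 → not met
6. body-art establishment permit absent → not met
7. condition 'offers permanent makeup' holds; health department inspection 334 days ago vs limit 365 → met
8. first-aid certification 588 days ago vs limit 540 → not met
9. bloodborne-pathogen training 384 days ago vs limit 365 → not met
10. age-verification policy absent → not met
Not met: 1, 2, 3, 4, 5, 6, 8, 9, 10

1, 2, 3, 4, 5, 6, 8, 9, 10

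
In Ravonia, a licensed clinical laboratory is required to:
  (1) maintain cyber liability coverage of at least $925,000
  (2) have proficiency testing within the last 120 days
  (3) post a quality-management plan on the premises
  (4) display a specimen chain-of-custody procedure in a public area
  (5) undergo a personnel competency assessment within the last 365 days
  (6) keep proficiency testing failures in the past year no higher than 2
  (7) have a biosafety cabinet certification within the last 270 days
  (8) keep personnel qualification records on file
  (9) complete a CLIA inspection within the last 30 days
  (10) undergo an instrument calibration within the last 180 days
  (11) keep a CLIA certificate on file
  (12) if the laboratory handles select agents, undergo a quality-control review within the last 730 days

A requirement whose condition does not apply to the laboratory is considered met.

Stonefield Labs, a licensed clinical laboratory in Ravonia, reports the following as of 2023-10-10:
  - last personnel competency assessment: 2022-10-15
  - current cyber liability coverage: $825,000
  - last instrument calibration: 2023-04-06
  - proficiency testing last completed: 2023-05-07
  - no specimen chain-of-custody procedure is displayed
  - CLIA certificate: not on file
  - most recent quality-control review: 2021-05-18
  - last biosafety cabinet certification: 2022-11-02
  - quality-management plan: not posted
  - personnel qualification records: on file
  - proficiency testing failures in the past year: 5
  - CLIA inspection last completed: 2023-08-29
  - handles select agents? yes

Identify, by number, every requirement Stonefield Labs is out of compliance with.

1, 2, 3, 4, 6, 7, 9, 10, 11, 12

1. cyber liability coverage $825,000 < $925,000 → not met
2. proficiency testing 156 days ago vs limit 120 → not met
3. quality-management plan absent → not met
4. specimen chain-of-custody procedure absent → not met
5. personnel competency assessment 360 days ago vs limit 365 → met
6. proficiency testing failures in the past year 5 > 2 → not met
7. biosafety cabinet certification 342 days ago vs limit 270 → not met
8. personnel qualification records present → met
9. CLIA inspection 42 days ago vs limit 30 → not met
10. instrument calibration 187 days ago vs limit 180 → not met
11. CLIA certificate absent → not met
12. condition 'handles select agents' holds; quality-control review 875 days ago vs limit 730 → not met
Not met: 1, 2, 3, 4, 6, 7, 9, 10, 11, 12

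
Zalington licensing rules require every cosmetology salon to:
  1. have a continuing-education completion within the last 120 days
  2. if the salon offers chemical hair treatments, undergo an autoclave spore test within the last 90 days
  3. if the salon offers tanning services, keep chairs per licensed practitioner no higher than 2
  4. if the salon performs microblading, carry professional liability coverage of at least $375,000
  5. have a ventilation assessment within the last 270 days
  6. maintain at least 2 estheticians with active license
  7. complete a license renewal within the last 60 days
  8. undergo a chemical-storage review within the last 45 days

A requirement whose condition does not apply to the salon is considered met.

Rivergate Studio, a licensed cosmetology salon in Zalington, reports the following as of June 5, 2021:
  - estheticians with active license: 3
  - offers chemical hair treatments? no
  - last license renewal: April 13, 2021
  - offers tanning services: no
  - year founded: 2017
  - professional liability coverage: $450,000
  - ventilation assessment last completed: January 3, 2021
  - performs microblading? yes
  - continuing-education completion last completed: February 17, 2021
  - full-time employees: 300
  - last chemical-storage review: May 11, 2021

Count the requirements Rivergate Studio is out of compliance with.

0

1. continuing-education completion 108 days ago vs limit 120 → met
2. condition 'offers chemical hair treatments' does not hold → requirement n/a → met
3. condition 'offers tanning services' does not hold → requirement n/a → met
4. condition 'performs microblading' holds; professional liability coverage $450,000 ≥ $375,000 → met
5. ventilation assessment 153 days ago vs limit 270 → met
6. estheticians with active license 3 ≥ 2 → met
7. license renewal 53 days ago vs limit 60 → met
8. chemical-storage review 25 days ago vs limit 45 → met
Not met: 0 of 8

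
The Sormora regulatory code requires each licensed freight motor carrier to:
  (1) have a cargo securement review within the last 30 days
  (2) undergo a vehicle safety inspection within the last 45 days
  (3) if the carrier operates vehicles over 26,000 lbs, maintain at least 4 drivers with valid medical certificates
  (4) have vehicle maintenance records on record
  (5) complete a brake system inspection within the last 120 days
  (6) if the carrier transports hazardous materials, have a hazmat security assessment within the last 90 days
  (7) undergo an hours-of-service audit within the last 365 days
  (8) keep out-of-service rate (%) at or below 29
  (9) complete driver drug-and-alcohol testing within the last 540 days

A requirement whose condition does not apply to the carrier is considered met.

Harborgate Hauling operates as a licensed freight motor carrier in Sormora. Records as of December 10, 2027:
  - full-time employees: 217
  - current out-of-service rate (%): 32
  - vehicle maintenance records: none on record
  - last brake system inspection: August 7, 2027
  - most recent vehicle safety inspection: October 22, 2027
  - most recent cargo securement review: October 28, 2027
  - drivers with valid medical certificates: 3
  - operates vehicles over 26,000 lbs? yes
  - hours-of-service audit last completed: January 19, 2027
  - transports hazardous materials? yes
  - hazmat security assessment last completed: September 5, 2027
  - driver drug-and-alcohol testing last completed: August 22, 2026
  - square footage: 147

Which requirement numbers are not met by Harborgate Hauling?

1. cargo securement review 43 days ago vs limit 30 → not met
2. vehicle safety inspection 49 days ago vs limit 45 → not met
3. condition 'operates vehicles over 26,000 lbs' holds; drivers with valid medical certificates 3 < 4 → not met
4. vehicle maintenance records absent → not met
5. brake system inspection 125 days ago vs limit 120 → not met
6. condition 'transports hazardous materials' holds; hazmat security assessment 96 days ago vs limit 90 → not met
7. hours-of-service audit 325 days ago vs limit 365 → met
8. out-of-service rate (%) 32 > 29 → not met
9. driver drug-and-alcohol testing 475 days ago vs limit 540 → met
Not met: 1, 2, 3, 4, 5, 6, 8

1, 2, 3, 4, 5, 6, 8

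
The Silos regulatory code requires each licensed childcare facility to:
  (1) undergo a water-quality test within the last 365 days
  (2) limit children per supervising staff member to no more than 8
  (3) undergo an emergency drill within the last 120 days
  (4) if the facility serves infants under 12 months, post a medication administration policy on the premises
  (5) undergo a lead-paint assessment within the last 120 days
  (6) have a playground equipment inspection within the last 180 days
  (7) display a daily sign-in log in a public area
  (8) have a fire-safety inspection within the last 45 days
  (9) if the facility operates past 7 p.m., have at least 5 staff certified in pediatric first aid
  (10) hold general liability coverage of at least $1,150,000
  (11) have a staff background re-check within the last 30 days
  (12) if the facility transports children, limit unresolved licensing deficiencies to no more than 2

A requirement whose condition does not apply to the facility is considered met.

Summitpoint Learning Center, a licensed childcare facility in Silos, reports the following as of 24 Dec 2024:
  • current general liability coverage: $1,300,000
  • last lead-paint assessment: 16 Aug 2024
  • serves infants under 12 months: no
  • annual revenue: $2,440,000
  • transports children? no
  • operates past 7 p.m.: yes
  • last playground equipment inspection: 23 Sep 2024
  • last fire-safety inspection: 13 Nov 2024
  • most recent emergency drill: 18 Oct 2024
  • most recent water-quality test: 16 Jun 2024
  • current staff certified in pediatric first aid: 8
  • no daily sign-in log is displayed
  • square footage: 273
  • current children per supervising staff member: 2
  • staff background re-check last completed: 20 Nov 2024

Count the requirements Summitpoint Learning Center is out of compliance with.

3

1. water-quality test 191 days ago vs limit 365 → met
2. children per supervising staff member 2 ≤ 8 → met
3. emergency drill 67 days ago vs limit 120 → met
4. condition 'serves infants under 12 months' does not hold → requirement n/a → met
5. lead-paint assessment 130 days ago vs limit 120 → not met
6. playground equipment inspection 92 days ago vs limit 180 → met
7. daily sign-in log absent → not met
8. fire-safety inspection 41 days ago vs limit 45 → met
9. condition 'operates past 7 p.m.' holds; staff certified in pediatric first aid 8 ≥ 5 → met
10. general liability coverage $1,300,000 ≥ $1,150,000 → met
11. staff background re-check 34 days ago vs limit 30 → not met
12. condition 'transports children' does not hold → requirement n/a → met
Not met: 3 of 12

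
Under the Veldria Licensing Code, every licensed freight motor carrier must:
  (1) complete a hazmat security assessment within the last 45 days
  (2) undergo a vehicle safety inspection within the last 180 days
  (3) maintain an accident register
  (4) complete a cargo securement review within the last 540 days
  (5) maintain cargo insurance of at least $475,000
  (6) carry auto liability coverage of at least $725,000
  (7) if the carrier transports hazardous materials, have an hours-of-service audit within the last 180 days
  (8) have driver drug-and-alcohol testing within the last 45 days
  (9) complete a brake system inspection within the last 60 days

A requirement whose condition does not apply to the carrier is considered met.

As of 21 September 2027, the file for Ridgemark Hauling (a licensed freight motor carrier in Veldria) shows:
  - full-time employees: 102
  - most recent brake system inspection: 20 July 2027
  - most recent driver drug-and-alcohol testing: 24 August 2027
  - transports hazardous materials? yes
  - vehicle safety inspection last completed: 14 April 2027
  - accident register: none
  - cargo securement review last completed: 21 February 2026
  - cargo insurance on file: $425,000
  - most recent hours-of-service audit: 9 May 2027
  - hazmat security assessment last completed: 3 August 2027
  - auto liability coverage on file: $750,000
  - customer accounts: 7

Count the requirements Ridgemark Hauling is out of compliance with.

1. hazmat security assessment 49 days ago vs limit 45 → not met
2. vehicle safety inspection 160 days ago vs limit 180 → met
3. accident register absent → not met
4. cargo securement review 577 days ago vs limit 540 → not met
5. cargo insurance $425,000 < $475,000 → not met
6. auto liability coverage $750,000 ≥ $725,000 → met
7. condition 'transports hazardous materials' holds; hours-of-service audit 135 days ago vs limit 180 → met
8. driver drug-and-alcohol testing 28 days ago vs limit 45 → met
9. brake system inspection 63 days ago vs limit 60 → not met
Not met: 5 of 9

5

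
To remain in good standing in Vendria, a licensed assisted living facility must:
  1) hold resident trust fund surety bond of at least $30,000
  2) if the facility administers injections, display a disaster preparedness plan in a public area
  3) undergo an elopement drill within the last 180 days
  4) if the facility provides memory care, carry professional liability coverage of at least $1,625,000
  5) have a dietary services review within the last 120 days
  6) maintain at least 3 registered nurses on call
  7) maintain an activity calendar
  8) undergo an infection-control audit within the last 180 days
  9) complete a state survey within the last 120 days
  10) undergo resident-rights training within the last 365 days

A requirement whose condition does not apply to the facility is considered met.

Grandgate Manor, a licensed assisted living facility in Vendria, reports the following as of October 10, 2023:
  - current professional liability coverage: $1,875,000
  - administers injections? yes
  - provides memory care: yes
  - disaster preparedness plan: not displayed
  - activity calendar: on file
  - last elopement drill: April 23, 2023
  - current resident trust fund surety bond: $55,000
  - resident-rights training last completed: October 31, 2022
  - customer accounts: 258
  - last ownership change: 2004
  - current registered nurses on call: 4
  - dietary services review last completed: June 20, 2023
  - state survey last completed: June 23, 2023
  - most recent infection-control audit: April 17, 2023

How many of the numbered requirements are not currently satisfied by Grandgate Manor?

1

1. resident trust fund surety bond $55,000 ≥ $30,000 → met
2. condition 'administers injections' holds; disaster preparedness plan absent → not met
3. elopement drill 170 days ago vs limit 180 → met
4. condition 'provides memory care' holds; professional liability coverage $1,875,000 ≥ $1,625,000 → met
5. dietary services review 112 days ago vs limit 120 → met
6. registered nurses on call 4 ≥ 3 → met
7. activity calendar present → met
8. infection-control audit 176 days ago vs limit 180 → met
9. state survey 109 days ago vs limit 120 → met
10. resident-rights training 344 days ago vs limit 365 → met
Not met: 1 of 10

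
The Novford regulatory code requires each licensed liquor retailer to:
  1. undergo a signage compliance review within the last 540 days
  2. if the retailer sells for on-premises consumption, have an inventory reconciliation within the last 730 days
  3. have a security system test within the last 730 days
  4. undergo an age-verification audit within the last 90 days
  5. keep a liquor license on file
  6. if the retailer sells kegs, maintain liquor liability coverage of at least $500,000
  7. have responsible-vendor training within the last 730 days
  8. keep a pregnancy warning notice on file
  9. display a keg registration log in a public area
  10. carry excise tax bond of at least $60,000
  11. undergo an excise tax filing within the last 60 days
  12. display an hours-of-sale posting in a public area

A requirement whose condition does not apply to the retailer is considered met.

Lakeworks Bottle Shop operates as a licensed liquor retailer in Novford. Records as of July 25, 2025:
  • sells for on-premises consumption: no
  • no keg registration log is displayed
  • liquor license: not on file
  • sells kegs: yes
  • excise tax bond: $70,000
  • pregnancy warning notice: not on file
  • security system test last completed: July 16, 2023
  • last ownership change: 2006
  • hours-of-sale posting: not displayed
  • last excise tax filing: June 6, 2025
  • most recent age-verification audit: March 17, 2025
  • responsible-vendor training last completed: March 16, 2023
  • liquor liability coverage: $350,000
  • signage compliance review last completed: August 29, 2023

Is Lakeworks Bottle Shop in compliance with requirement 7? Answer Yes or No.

7. responsible-vendor training 862 days ago vs limit 730 → not met

No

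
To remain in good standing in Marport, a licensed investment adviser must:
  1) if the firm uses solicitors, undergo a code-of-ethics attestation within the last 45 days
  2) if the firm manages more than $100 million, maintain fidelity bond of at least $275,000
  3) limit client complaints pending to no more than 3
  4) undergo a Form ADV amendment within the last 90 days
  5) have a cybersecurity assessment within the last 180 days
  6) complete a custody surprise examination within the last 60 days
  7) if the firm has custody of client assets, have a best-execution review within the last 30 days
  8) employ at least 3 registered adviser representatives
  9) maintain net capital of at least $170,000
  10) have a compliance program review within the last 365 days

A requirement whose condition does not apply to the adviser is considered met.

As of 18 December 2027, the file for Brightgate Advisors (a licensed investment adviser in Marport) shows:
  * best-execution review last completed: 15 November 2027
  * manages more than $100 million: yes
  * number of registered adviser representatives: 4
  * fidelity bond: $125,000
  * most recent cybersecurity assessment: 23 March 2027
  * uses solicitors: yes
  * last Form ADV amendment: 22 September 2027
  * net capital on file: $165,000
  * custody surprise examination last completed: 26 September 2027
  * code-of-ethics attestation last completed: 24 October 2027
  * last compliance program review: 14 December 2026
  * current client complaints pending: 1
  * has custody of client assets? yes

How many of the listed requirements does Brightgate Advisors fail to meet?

1. condition 'uses solicitors' holds; code-of-ethics attestation 55 days ago vs limit 45 → not met
2. condition 'manages more than $100 million' holds; fidelity bond $125,000 < $275,000 → not met
3. client complaints pending 1 ≤ 3 → met
4. Form ADV amendment 87 days ago vs limit 90 → met
5. cybersecurity assessment 270 days ago vs limit 180 → not met
6. custody surprise examination 83 days ago vs limit 60 → not met
7. condition 'has custody of client assets' holds; best-execution review 33 days ago vs limit 30 → not met
8. registered adviser representatives 4 ≥ 3 → met
9. net capital $165,000 < $170,000 → not met
10. compliance program review 369 days ago vs limit 365 → not met
Not met: 7 of 10

7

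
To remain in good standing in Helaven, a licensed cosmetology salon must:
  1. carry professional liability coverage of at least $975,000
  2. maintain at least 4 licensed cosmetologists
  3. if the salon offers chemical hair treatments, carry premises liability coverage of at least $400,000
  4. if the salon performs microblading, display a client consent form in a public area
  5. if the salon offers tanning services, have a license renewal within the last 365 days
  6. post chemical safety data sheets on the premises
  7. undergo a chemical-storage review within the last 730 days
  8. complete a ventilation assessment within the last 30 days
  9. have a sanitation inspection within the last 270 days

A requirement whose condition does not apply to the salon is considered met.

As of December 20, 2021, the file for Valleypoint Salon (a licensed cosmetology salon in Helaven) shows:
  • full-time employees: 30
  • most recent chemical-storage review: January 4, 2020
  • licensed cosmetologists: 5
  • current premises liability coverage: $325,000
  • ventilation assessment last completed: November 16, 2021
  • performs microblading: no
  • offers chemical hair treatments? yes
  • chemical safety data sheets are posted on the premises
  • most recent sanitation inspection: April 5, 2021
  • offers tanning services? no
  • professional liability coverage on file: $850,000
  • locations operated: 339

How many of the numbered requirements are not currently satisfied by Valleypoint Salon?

3

1. professional liability coverage $850,000 < $975,000 → not met
2. licensed cosmetologists 5 ≥ 4 → met
3. condition 'offers chemical hair treatments' holds; premises liability coverage $325,000 < $400,000 → not met
4. condition 'performs microblading' does not hold → requirement n/a → met
5. condition 'offers tanning services' does not hold → requirement n/a → met
6. chemical safety data sheets present → met
7. chemical-storage review 716 days ago vs limit 730 → met
8. ventilation assessment 34 days ago vs limit 30 → not met
9. sanitation inspection 259 days ago vs limit 270 → met
Not met: 3 of 9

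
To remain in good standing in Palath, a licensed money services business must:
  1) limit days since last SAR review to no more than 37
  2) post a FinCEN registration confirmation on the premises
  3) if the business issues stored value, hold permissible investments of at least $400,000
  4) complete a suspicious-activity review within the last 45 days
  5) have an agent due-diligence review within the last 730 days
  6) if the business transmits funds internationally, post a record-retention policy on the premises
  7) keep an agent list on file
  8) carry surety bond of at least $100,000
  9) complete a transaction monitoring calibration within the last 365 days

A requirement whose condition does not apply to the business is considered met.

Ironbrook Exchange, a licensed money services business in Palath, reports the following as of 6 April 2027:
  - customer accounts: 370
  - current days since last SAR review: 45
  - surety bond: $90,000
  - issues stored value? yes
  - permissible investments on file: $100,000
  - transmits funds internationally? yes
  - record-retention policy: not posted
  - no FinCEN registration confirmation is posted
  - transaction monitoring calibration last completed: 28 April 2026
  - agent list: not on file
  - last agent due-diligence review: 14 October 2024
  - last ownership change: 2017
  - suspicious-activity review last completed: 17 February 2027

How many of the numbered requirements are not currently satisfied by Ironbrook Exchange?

8

1. days since last SAR review 45 > 37 → not met
2. FinCEN registration confirmation absent → not met
3. condition 'issues stored value' holds; permissible investments $100,000 < $400,000 → not met
4. suspicious-activity review 48 days ago vs limit 45 → not met
5. agent due-diligence review 904 days ago vs limit 730 → not met
6. condition 'transmits funds internationally' holds; record-retention policy absent → not met
7. agent list absent → not met
8. surety bond $90,000 < $100,000 → not met
9. transaction monitoring calibration 343 days ago vs limit 365 → met
Not met: 8 of 9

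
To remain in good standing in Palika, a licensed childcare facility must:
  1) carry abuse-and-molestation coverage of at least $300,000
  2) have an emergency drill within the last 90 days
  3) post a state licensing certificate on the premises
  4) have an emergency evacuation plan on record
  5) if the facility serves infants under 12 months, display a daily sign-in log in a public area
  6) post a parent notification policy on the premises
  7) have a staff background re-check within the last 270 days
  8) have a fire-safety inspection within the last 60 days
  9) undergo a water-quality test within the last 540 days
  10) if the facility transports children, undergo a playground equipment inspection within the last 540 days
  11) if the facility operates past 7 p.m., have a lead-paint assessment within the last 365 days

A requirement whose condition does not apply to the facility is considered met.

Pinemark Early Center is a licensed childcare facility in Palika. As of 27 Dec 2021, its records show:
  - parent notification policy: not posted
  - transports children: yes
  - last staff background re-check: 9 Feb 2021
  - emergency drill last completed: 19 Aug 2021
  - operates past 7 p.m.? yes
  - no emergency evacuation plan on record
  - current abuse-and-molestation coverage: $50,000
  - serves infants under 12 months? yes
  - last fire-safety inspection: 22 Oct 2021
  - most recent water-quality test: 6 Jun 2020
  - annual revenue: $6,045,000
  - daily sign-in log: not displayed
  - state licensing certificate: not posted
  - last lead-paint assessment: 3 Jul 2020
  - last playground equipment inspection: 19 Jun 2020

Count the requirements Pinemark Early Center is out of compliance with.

11

1. abuse-and-molestation coverage $50,000 < $300,000 → not met
2. emergency drill 130 days ago vs limit 90 → not met
3. state licensing certificate absent → not met
4. emergency evacuation plan absent → not met
5. condition 'serves infants under 12 months' holds; daily sign-in log absent → not met
6. parent notification policy absent → not met
7. staff background re-check 321 days ago vs limit 270 → not met
8. fire-safety inspection 66 days ago vs limit 60 → not met
9. water-quality test 569 days ago vs limit 540 → not met
10. condition 'transports children' holds; playground equipment inspection 556 days ago vs limit 540 → not met
11. condition 'operates past 7 p.m.' holds; lead-paint assessment 542 days ago vs limit 365 → not met
Not met: 11 of 11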